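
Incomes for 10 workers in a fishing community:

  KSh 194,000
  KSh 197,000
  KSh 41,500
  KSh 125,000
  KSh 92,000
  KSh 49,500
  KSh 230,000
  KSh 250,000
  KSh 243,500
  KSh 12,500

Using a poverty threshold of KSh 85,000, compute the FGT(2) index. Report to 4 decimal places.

0.1164

Below the line: KSh 12,500, KSh 41,500, KSh 49,500 (q = 3 of N = 10).
Relative gaps: (85000−12500)/85000 = 0.8529; (85000−41500)/85000 = 0.5118; (85000−49500)/85000 = 0.4176.
Squared: 0.7275; 0.2619; 0.1744.
Sum = 1.163841; P₂ = 1.163841 / 10 = 0.1164.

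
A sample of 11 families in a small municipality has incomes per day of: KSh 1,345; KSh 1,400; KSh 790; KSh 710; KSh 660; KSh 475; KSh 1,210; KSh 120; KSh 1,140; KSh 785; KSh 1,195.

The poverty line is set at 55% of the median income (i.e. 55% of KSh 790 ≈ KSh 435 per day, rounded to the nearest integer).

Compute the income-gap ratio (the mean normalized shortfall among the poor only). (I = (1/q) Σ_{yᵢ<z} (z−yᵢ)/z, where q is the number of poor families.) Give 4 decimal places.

0.7241

Below the line: KSh 120 (q = 1 of N = 11).
Relative gaps: 0.7241; sum = 0.724138.
The income-gap ratio divides by q (the poor only): 0.724138 / 1 = 0.7241.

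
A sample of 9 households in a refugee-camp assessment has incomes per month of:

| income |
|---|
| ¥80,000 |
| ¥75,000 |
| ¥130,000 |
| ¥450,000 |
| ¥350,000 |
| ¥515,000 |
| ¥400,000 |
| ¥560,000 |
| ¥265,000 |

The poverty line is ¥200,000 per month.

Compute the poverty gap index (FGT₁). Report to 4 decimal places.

0.1750

Incomes under z: ¥75,000, ¥80,000, ¥130,000 (q = 3 of N = 9).
Shortfall ratios: (200000−75000)/200000 = 0.6250; (200000−80000)/200000 = 0.6000; (200000−130000)/200000 = 0.3500.
Sum of shortfalls = 1.575000; P₁ averages over all N: 1.575000 / 9 = 0.1750.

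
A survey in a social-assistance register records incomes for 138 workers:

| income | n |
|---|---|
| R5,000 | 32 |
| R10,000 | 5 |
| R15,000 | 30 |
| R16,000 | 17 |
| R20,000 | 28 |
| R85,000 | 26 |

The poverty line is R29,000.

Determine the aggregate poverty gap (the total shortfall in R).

R1,756,000

Poor units: 32×R5,000, 5×R10,000, 30×R15,000, 17×R16,000, 28×R20,000 (q = 112 of N = 138).
Individual gaps: 32×(29000−5000) = 768000; 5×(29000−10000) = 95000; 30×(29000−15000) = 420000; 17×(29000−16000) = 221000; 28×(29000−20000) = 252000.
Aggregate gap = R1,756,000.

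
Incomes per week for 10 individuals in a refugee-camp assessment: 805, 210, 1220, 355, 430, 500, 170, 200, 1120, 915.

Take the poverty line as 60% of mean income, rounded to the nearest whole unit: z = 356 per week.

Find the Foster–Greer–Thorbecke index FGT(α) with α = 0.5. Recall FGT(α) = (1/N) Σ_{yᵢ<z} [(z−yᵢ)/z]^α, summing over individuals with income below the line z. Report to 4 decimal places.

Below the line: 170, 200, 210, 355 (q = 4 of N = 10).
Relative gaps: (356−170)/356 = 0.5225; (356−200)/356 = 0.4382; (356−210)/356 = 0.4101; (356−355)/356 = 0.0028.
Raised to α = 0.5: 0.72282; 0.66197; 0.64040; 0.05300.
Sum = 2.078191; FGT(0.5) = 2.078191 / 10 = 0.2078.

0.2078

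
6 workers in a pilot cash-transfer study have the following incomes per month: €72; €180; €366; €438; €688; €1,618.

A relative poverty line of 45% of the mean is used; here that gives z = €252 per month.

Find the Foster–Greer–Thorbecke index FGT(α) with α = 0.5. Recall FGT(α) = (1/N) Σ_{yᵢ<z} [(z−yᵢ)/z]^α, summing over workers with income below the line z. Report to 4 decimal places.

0.2299

Below z: €72, €180 (q = 2 of N = 6).
Gap ratios (z−y)/z: (252−72)/252 = 0.7143; (252−180)/252 = 0.2857.
Raised to α = 0.5: 0.84515; 0.53452.
Sum = 1.379677; FGT(0.5) = 1.379677 / 6 = 0.2299.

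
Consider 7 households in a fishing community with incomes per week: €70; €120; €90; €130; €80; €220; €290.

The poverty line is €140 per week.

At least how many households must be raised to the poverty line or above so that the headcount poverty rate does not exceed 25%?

4

Currently q = 5 of N = 7 are below the line (H = 0.714).
A headcount ratio of at most 25% allows at most ⌊0.25 × 7⌋ = 1 poor households.
So at least 5 − 1 = 4 must be lifted.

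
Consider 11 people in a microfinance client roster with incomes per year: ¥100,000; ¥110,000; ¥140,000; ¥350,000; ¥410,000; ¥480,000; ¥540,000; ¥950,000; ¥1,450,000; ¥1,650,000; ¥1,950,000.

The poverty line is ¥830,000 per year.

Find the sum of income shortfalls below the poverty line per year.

Incomes under z: ¥100,000, ¥110,000, ¥140,000, ¥350,000, ¥410,000, ¥480,000, ¥540,000 (q = 7 of N = 11).
Individual gaps: 830000−100000 = 730000; 830000−110000 = 720000; 830000−140000 = 690000; 830000−350000 = 480000; 830000−410000 = 420000; 830000−480000 = 350000; 830000−540000 = 290000.
Aggregate gap = ¥3,680,000.

¥3,680,000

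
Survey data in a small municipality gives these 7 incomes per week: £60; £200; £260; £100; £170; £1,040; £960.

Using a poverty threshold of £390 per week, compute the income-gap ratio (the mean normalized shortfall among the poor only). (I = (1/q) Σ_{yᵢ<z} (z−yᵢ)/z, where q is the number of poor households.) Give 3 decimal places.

0.595

Poor units: £60, £100, £170, £200, £260 (q = 5 of N = 7).
Shortfall ratios (z−y)/z: 0.8462, 0.7436, 0.5641, 0.4872, 0.3333; sum = 2.974359.
The income-gap ratio divides by q (the poor only): 2.974359 / 5 = 0.595.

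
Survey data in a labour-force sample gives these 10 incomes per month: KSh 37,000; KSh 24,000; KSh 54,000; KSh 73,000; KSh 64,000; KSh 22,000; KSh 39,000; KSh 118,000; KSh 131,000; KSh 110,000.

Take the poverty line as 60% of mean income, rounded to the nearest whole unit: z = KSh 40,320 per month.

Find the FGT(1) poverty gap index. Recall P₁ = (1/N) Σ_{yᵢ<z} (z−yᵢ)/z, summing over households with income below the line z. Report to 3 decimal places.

0.097

Below z: KSh 22,000, KSh 24,000, KSh 37,000, KSh 39,000 (q = 4 of N = 10).
Shortfall ratios: (40320−22000)/40320 = 0.4544; (40320−24000)/40320 = 0.4048; (40320−37000)/40320 = 0.0823; (40320−39000)/40320 = 0.0327.
Sum of shortfalls = 0.974206; P₁ averages over all N: 0.974206 / 10 = 0.097.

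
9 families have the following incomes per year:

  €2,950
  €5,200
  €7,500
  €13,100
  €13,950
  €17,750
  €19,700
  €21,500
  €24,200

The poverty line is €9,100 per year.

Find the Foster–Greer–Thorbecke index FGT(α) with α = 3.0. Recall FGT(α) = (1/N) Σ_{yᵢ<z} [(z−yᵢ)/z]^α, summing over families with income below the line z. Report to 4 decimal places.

0.0436

Below the line: €2,950, €5,200, €7,500 (q = 3 of N = 9).
Shortfall ratios: (9100−2950)/9100 = 0.6758; (9100−5200)/9100 = 0.4286; (9100−7500)/9100 = 0.1758.
Raised to α = 3.0: 0.30867; 0.07872; 0.00544.
Sum = 0.392827; FGT(3.0) = 0.392827 / 9 = 0.0436.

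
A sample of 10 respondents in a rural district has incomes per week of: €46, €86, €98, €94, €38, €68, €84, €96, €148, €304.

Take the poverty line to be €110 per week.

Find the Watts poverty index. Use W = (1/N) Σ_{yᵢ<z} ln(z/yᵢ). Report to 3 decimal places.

Incomes under z: €38, €46, €68, €84, €86, €94, €96, €98 (q = 8 of N = 10).
ln(z/y) terms: ln(110/38) = 1.0629; ln(110/46) = 0.8718; ln(110/68) = 0.4810; ln(110/84) = 0.2697; ln(110/86) = 0.2461; ln(110/94) = 0.1572; ln(110/96) = 0.1361; ln(110/98) = 0.1155.
W = 3.340333 / 10 = 0.334.

0.334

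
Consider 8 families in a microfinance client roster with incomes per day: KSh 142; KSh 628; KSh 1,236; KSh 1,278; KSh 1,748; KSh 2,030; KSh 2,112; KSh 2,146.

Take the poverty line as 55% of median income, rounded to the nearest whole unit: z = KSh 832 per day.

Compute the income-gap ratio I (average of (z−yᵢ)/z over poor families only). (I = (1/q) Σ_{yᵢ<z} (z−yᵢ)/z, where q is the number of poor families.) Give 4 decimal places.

Below the line: KSh 142, KSh 628 (q = 2 of N = 8).
Shortfall ratios (z−y)/z: 0.8293, 0.2452; sum = 1.074519.
I averages over the q = 2 poor units only: 1.074519 / 2 = 0.5373.

0.5373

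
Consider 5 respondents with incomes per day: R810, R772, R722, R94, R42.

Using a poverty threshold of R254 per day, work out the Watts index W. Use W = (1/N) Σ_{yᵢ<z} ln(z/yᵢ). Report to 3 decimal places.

Poor units: R42, R94 (q = 2 of N = 5).
Log gaps: ln(254/42) = 1.7997; ln(254/94) = 0.9940.
W = 2.793704 / 5 = 0.559.

0.559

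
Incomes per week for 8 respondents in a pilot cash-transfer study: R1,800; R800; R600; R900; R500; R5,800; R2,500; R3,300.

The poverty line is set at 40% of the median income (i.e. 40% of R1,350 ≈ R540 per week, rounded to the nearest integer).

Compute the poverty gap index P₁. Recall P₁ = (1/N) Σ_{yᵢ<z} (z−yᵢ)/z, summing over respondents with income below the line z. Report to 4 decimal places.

0.0093

Below z: R500 (q = 1 of N = 8).
Gap ratios (z−y)/z: (540−500)/540 = 0.0741.
Sum of shortfalls = 0.074074; P₁ averages over all N: 0.074074 / 8 = 0.0093.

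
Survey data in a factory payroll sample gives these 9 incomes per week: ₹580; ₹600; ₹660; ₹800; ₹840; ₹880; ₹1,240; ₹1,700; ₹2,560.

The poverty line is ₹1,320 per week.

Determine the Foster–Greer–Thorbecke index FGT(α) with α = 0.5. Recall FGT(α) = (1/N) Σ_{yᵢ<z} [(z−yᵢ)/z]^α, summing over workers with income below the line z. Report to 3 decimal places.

0.472

Incomes under z: ₹580, ₹600, ₹660, ₹800, ₹840, ₹880, ₹1,240 (q = 7 of N = 9).
Relative gaps: (1320−580)/1320 = 0.5606; (1320−600)/1320 = 0.5455; (1320−660)/1320 = 0.5000; (1320−800)/1320 = 0.3939; (1320−840)/1320 = 0.3636; (1320−880)/1320 = 0.3333; (1320−1240)/1320 = 0.0606.
Raised to α = 0.5: 0.74874; 0.73855; 0.70711; 0.62765; 0.60302; 0.57735; 0.24618.
Sum = 4.248594; FGT(0.5) = 4.248594 / 9 = 0.472.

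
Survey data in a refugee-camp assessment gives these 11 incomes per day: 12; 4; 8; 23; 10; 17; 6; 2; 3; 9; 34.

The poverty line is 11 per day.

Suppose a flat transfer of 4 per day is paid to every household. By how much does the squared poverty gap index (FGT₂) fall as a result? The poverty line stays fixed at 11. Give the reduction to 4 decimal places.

0.1367

Before: below the line — 2, 3, 4, 6, 8, 9, 10; squared poverty gap index (FGT₂) = 0.175056.
After the 4 transfer: below the line — 6, 7, 8, 10; squared poverty gap index (FGT₂) = 0.038317.
Reduction = 0.175056 − 0.038317 = 0.1367.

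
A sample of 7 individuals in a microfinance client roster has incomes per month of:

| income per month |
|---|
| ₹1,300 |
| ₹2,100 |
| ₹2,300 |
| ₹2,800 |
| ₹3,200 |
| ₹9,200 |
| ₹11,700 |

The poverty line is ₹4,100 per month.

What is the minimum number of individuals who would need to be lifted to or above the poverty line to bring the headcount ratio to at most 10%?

5 of the 7 individuals are poor, so H = 5/7 = 0.714.
A headcount ratio of at most 10% allows at most ⌊0.10 × 7⌋ = 0 poor individuals.
So at least 5 − 0 = 5 must be lifted.

5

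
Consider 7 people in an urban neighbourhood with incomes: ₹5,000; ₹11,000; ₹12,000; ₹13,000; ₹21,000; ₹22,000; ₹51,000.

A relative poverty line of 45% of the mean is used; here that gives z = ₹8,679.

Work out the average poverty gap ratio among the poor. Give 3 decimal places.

0.424

Below the line: ₹5,000 (q = 1 of N = 7).
Shortfall ratios (z−y)/z: 0.4239; sum = 0.423897.
I averages over the q = 1 poor units only: 0.423897 / 1 = 0.424.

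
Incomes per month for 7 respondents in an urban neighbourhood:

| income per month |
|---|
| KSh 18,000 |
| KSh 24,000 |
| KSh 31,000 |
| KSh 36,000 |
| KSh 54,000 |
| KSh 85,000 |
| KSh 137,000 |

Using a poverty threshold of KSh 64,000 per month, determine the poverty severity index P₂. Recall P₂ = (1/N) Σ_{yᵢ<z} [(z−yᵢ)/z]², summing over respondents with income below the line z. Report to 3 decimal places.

Incomes under z: KSh 18,000, KSh 24,000, KSh 31,000, KSh 36,000, KSh 54,000 (q = 5 of N = 7).
Normalized shortfalls: (64000−18000)/64000 = 0.7188; (64000−24000)/64000 = 0.6250; (64000−31000)/64000 = 0.5156; (64000−36000)/64000 = 0.4375; (64000−54000)/64000 = 0.1562.
Squared: 0.5166; 0.3906; 0.2659; 0.1914; 0.0244.
Sum = 1.388916; P₂ = 1.388916 / 7 = 0.198.

0.198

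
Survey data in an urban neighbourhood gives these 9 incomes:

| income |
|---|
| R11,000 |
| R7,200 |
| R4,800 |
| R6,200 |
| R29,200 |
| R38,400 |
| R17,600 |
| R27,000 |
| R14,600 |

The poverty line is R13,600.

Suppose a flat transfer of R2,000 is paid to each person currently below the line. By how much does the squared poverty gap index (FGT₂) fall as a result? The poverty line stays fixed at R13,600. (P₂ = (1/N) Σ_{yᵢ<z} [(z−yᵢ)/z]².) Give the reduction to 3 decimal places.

Before: below the line — R4,800, R6,200, R7,200, R11,000; squared poverty gap index (FGT₂) = 0.10808.
After the R2,000 transfer: below the line — R6,800, R8,200, R9,200, R13,000; squared poverty gap index (FGT₂) = 0.05714.
Reduction = 0.10808 − 0.05714 = 0.051.

0.051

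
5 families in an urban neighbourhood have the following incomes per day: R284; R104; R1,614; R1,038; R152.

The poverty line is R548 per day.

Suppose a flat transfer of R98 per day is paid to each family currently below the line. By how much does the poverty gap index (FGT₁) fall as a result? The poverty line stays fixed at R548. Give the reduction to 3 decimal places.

0.107

Before: below the line — R104, R152, R284; poverty gap index (FGT₁) = 0.40292.
After the R98 transfer: below the line — R202, R250, R382; poverty gap index (FGT₁) = 0.29562.
Reduction = 0.40292 − 0.29562 = 0.107.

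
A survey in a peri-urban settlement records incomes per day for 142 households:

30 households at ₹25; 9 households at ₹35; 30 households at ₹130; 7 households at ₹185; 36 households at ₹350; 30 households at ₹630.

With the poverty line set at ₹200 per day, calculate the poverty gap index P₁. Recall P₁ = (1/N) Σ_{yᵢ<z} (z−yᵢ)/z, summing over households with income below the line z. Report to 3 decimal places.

0.315

Below z: 30×₹25, 9×₹35, 30×₹130, 7×₹185 (q = 76 of N = 142).
Shortfall ratios: (200−25)/200 = 0.8750 (×30); (200−35)/200 = 0.8250 (×9); (200−130)/200 = 0.3500 (×30); (200−185)/200 = 0.0750 (×7).
Σ = 44.700000. Dividing by the full population N = 142 gives P₁ = 0.315.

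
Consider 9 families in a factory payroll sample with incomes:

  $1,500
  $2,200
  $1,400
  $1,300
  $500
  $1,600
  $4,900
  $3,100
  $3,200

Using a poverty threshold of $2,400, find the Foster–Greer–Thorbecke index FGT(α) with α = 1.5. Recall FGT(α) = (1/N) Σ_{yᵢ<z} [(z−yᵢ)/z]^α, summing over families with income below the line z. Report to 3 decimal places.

0.192

Incomes under z: $500, $1,300, $1,400, $1,500, $1,600, $2,200 (q = 6 of N = 9).
Relative gaps: (2400−500)/2400 = 0.7917; (2400−1300)/2400 = 0.4583; (2400−1400)/2400 = 0.4167; (2400−1500)/2400 = 0.3750; (2400−1600)/2400 = 0.3333; (2400−2200)/2400 = 0.0833.
Raised to α = 1.5: 0.70439; 0.31029; 0.26896; 0.22964; 0.19245; 0.02406.
Sum = 1.729787; FGT(1.5) = 1.729787 / 9 = 0.192.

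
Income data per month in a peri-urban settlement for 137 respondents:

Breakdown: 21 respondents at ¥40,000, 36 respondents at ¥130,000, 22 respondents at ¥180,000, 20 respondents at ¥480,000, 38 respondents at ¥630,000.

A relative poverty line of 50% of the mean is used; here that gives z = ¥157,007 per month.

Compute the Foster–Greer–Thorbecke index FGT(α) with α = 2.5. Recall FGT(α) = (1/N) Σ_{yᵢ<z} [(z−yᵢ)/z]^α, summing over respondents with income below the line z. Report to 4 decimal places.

0.0767

Incomes under z: 21×¥40,000, 36×¥130,000 (q = 57 of N = 137).
Gap ratios (z−y)/z: (157007−40000)/157007 = 0.7452 (×21); (157007−130000)/157007 = 0.1720 (×36).
Raised to α = 2.5: 0.47944 (×21); 0.01227 (×36).
Sum = 10.509959; FGT(2.5) = 10.509959 / 137 = 0.0767.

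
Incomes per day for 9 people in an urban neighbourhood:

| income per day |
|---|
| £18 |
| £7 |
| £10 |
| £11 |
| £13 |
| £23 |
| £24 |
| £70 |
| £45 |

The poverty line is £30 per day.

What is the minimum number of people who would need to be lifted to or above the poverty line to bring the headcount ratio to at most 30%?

Currently q = 7 of N = 9 are below the line (H = 0.778).
A headcount ratio of at most 30% allows at most ⌊0.30 × 9⌋ = 2 poor people.
So at least 7 − 2 = 5 must be lifted.

5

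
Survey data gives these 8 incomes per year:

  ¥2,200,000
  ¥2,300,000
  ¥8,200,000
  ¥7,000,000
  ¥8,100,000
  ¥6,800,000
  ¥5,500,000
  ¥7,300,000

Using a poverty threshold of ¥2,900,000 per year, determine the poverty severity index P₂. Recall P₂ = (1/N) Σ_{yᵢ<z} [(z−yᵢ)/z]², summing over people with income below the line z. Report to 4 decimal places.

Below the line: ¥2,200,000, ¥2,300,000 (q = 2 of N = 8).
Shortfall ratios: (2900000−2200000)/2900000 = 0.2414; (2900000−2300000)/2900000 = 0.2069.
Squared: 0.0583; 0.0428.
Sum = 0.101070; P₂ = 0.101070 / 8 = 0.0126.

0.0126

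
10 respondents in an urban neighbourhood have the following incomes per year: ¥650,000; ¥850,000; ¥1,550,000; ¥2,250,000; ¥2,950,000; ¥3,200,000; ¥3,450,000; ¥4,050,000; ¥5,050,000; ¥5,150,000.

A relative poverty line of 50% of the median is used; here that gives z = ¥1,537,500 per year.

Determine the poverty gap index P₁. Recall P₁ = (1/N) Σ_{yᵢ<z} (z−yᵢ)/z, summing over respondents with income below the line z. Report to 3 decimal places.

Poor units: ¥650,000, ¥850,000 (q = 2 of N = 10).
Gap ratios (z−y)/z: (1537500−650000)/1537500 = 0.5772; (1537500−850000)/1537500 = 0.4472.
Σ = 1.024390. Dividing by the full population N = 10 gives P₁ = 0.102.

0.102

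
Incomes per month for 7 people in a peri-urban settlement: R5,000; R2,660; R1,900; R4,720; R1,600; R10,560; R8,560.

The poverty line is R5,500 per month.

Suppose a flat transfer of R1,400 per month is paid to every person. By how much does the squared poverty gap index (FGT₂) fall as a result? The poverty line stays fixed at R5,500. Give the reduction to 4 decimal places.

Before: below the line — R1,600, R1,900, R2,660, R4,720, R5,000; squared poverty gap index (FGT₂) = 0.175178.
After the R1,400 transfer: below the line — R3,000, R3,300, R4,060; squared poverty gap index (FGT₂) = 0.062166.
Reduction = 0.175178 − 0.062166 = 0.1130.

0.1130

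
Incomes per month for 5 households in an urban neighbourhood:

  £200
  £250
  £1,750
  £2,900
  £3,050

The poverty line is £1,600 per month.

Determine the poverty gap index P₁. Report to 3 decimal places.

0.344

Poor units: £200, £250 (q = 2 of N = 5).
Normalized shortfalls: (1600−200)/1600 = 0.8750; (1600−250)/1600 = 0.8438.
Σ = 1.718750. Dividing by the full population N = 5 gives P₁ = 0.344.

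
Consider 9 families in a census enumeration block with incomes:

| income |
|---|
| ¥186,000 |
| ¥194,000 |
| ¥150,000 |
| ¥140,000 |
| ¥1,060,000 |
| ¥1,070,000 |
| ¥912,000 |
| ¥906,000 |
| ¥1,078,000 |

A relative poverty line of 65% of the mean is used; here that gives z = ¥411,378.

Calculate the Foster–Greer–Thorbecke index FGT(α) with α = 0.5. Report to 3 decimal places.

0.342

Below the line: ¥140,000, ¥150,000, ¥186,000, ¥194,000 (q = 4 of N = 9).
Relative gaps: (411378−140000)/411378 = 0.6597; (411378−150000)/411378 = 0.6354; (411378−186000)/411378 = 0.5479; (411378−194000)/411378 = 0.5284.
Raised to α = 0.5: 0.81221; 0.79710; 0.74018; 0.72692.
Sum = 3.076407; FGT(0.5) = 3.076407 / 9 = 0.342.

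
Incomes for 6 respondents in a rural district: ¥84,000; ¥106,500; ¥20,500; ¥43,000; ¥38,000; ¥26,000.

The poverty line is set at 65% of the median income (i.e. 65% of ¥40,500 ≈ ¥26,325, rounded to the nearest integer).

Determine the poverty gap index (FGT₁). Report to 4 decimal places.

Below the line: ¥20,500, ¥26,000 (q = 2 of N = 6).
Normalized shortfalls: (26325−20500)/26325 = 0.2213; (26325−26000)/26325 = 0.0123.
Sum of shortfalls = 0.233618; P₁ averages over all N: 0.233618 / 6 = 0.0389.

0.0389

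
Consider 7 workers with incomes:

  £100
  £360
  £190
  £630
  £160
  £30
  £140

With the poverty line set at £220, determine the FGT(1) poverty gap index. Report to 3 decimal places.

0.312

Below z: £30, £100, £140, £160, £190 (q = 5 of N = 7).
Gap ratios (z−y)/z: (220−30)/220 = 0.8636; (220−100)/220 = 0.5455; (220−140)/220 = 0.3636; (220−160)/220 = 0.2727; (220−190)/220 = 0.1364.
Σ = 2.181818. Dividing by the full population N = 7 gives P₁ = 0.312.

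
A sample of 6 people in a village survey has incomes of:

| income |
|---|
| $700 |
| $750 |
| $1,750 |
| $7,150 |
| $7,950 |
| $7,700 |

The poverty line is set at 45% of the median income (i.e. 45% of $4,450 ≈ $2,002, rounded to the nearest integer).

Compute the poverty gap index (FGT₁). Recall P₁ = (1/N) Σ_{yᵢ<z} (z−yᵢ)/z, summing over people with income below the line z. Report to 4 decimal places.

Below the line: $700, $750, $1,750 (q = 3 of N = 6).
Shortfall ratios: (2002−700)/2002 = 0.6503; (2002−750)/2002 = 0.6254; (2002−1750)/2002 = 0.1259.
Sum of shortfalls = 1.401598; P₁ averages over all N: 1.401598 / 6 = 0.2336.

0.2336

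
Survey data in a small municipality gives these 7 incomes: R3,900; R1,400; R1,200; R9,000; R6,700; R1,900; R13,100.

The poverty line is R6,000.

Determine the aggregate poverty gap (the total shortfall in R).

R15,600

Below the line: R1,200, R1,400, R1,900, R3,900 (q = 4 of N = 7).
Individual gaps: 6000−1200 = 4800; 6000−1400 = 4600; 6000−1900 = 4100; 6000−3900 = 2100.
Aggregate gap = R15,600.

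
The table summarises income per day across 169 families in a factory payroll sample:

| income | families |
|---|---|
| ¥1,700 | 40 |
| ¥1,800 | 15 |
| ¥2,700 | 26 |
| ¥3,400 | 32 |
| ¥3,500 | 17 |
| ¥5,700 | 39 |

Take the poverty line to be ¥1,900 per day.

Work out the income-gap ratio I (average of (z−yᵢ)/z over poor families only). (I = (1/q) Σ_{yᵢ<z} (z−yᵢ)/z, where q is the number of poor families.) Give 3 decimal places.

Poor units: 40×¥1,700, 15×¥1,800 (q = 55 of N = 169).
Shortfall ratios (z−y)/z: 0.1053 (×40), 0.0526 (×15); sum = 5.000000.
I averages over the q = 55 poor units only: 5.000000 / 55 = 0.091.

0.091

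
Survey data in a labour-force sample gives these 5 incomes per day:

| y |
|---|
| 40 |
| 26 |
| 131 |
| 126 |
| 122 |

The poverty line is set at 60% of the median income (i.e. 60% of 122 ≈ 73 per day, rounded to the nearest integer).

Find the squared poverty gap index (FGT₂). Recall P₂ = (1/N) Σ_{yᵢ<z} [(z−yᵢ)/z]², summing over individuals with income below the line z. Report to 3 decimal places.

Incomes under z: 26, 40 (q = 2 of N = 5).
Shortfall ratios: (73−26)/73 = 0.6438; (73−40)/73 = 0.4521.
Squared: 0.4145; 0.2044.
Sum = 0.618878; P₂ = 0.618878 / 5 = 0.124.

0.124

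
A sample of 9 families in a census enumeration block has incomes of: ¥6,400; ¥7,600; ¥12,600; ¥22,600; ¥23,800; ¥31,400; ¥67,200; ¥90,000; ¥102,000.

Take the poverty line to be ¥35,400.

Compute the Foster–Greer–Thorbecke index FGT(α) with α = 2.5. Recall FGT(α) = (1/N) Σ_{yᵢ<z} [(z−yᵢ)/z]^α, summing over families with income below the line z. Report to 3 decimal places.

Incomes under z: ¥6,400, ¥7,600, ¥12,600, ¥22,600, ¥23,800, ¥31,400 (q = 6 of N = 9).
Shortfall ratios: (35400−6400)/35400 = 0.8192; (35400−7600)/35400 = 0.7853; (35400−12600)/35400 = 0.6441; (35400−22600)/35400 = 0.3616; (35400−23800)/35400 = 0.3277; (35400−31400)/35400 = 0.1130.
Raised to α = 2.5: 0.60742; 0.54652; 0.33291; 0.07862; 0.06147; 0.00429.
Sum = 1.631221; FGT(2.5) = 1.631221 / 9 = 0.181.

0.181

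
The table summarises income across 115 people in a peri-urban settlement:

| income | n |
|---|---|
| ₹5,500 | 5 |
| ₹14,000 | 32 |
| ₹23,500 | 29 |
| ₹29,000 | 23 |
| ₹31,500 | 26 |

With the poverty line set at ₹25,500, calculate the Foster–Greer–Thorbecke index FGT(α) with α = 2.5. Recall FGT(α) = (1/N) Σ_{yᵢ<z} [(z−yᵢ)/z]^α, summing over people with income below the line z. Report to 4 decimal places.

0.0621

Below z: 5×₹5,500, 32×₹14,000, 29×₹23,500 (q = 66 of N = 115).
Gap ratios (z−y)/z: (25500−5500)/25500 = 0.7843 (×5); (25500−14000)/25500 = 0.4510 (×32); (25500−23500)/25500 = 0.0784 (×29).
Raised to α = 2.5: 0.54478 (×5); 0.13658 (×32); 0.00172 (×29).
Sum = 7.144512; FGT(2.5) = 7.144512 / 115 = 0.0621.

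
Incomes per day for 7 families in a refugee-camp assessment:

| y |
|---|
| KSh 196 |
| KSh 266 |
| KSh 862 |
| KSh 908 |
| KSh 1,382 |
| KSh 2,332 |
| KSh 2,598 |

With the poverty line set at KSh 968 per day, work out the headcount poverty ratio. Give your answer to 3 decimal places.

4 of the 7 families have income below KSh 968.
H = 4/7 = 0.571.

0.571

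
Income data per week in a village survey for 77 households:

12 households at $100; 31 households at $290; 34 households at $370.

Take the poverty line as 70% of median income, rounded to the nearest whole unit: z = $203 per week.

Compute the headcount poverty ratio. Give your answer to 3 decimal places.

0.156

12 of the 77 households have income below $203.
H = 12/77 = 0.156.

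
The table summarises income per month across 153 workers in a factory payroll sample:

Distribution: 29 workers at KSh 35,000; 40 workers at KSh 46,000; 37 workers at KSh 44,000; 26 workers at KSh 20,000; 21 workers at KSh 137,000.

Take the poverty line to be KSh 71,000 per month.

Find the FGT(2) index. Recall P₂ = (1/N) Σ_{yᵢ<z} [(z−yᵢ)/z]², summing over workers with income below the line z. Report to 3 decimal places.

0.204

Poor units: 26×KSh 20,000, 29×KSh 35,000, 37×KSh 44,000, 40×KSh 46,000 (q = 132 of N = 153).
Normalized shortfalls: (71000−20000)/71000 = 0.7183 (×26); (71000−35000)/71000 = 0.5070 (×29); (71000−44000)/71000 = 0.3803 (×37); (71000−46000)/71000 = 0.3521 (×40).
Squared: 0.5160 (×26); 0.2571 (×29); 0.1446 (×37); 0.1240 (×40).
Sum = 31.180916; P₂ = 31.180916 / 153 = 0.204.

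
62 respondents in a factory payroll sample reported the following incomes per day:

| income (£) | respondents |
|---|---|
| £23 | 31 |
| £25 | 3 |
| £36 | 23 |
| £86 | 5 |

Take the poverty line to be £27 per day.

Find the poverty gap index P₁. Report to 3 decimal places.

0.078

Incomes under z: 31×£23, 3×£25 (q = 34 of N = 62).
Gap ratios (z−y)/z: (27−23)/27 = 0.1481 (×31); (27−25)/27 = 0.0741 (×3).
Sum of shortfalls = 4.814815; P₁ averages over all N: 4.814815 / 62 = 0.078.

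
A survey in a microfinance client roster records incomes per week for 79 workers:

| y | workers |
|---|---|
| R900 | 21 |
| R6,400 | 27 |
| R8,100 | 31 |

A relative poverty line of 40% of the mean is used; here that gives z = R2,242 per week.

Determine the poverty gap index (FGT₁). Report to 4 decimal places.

Poor units: 21×R900 (q = 21 of N = 79).
Relative gaps: (2242−900)/2242 = 0.5986 (×21).
Σ = 12.570027. Dividing by the full population N = 79 gives P₁ = 0.1591.

0.1591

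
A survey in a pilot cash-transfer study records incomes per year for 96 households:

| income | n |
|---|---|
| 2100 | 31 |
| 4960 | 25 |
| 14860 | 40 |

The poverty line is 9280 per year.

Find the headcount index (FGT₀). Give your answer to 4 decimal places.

0.5833

56 of the 96 households have income below 9280.
H = 56/96 = 0.5833.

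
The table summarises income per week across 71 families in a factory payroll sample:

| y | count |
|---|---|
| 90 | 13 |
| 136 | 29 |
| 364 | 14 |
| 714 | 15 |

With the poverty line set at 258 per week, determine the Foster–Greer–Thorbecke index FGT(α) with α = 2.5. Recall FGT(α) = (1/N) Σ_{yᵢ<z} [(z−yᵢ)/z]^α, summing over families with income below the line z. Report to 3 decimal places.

0.125

Below the line: 13×90, 29×136 (q = 42 of N = 71).
Gap ratios (z−y)/z: (258−90)/258 = 0.6512 (×13); (258−136)/258 = 0.4729 (×29).
Raised to α = 2.5: 0.34216 (×13); 0.15376 (×29).
Sum = 8.907137; FGT(2.5) = 8.907137 / 71 = 0.125.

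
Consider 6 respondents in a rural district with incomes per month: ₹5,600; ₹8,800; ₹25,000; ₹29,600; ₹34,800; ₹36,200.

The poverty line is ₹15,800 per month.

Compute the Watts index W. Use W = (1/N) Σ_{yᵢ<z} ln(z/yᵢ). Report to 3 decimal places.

0.270

Poor units: ₹5,600, ₹8,800 (q = 2 of N = 6).
Log gaps: ln(15800/5600) = 1.0372; ln(15800/8800) = 0.5853.
W = 1.622502 / 6 = 0.270.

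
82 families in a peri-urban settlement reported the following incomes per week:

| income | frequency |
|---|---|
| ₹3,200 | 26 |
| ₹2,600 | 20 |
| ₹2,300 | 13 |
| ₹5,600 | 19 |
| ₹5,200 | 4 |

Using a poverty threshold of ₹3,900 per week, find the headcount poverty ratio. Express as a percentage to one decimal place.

59 of the 82 families have income below ₹3,900.
H = 59/82 = 72.0%.

72.0%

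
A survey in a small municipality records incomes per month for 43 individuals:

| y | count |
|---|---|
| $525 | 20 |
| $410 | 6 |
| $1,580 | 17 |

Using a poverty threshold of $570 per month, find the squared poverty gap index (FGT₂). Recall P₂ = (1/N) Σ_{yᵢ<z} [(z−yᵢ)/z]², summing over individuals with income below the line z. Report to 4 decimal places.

0.0139

Below the line: 6×$410, 20×$525 (q = 26 of N = 43).
Shortfall ratios: (570−410)/570 = 0.2807 (×6); (570−525)/570 = 0.0789 (×20).
Squared: 0.0788 (×6); 0.0062 (×20).
Sum = 0.597415; P₂ = 0.597415 / 43 = 0.0139.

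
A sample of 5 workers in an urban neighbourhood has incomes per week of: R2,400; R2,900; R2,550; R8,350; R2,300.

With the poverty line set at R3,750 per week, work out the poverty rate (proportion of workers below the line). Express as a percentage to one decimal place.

80.0%

4 of the 5 workers have income below R3,750.
H = 4/5 = 80.0%.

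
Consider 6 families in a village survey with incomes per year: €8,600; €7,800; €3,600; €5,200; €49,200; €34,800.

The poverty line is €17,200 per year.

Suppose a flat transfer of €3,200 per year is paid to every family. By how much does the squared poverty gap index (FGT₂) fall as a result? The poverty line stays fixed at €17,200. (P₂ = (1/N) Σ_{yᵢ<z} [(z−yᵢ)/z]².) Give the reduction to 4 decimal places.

0.1341

Before: below the line — €3,600, €5,200, €7,800, €8,600; squared poverty gap index (FGT₂) = 0.276771.
After the €3,200 transfer: below the line — €6,800, €8,400, €11,000, €11,800; squared poverty gap index (FGT₂) = 0.142645.
Reduction = 0.276771 − 0.142645 = 0.1341.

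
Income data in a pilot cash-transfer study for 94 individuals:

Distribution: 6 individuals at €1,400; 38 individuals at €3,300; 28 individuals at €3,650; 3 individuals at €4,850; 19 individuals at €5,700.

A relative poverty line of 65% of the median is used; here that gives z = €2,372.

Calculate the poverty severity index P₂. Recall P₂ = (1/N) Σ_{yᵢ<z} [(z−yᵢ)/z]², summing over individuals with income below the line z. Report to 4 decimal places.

Poor units: 6×€1,400 (q = 6 of N = 94).
Normalized shortfalls: (2372−1400)/2372 = 0.4098 (×6).
Squared: 0.1679 (×6).
Sum = 1.007522; P₂ = 1.007522 / 94 = 0.0107.

0.0107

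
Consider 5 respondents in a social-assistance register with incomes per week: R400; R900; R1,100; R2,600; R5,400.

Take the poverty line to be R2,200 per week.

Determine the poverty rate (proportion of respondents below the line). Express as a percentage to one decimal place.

60.0%

3 of the 5 respondents have income below R2,200.
H = 3/5 = 60.0%.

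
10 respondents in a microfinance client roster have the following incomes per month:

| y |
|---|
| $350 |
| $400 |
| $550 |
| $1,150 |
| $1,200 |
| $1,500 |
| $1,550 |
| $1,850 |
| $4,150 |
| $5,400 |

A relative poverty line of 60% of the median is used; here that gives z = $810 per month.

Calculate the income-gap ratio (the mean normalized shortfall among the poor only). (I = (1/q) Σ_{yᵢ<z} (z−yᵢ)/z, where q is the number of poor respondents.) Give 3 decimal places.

0.465

Incomes under z: $350, $400, $550 (q = 3 of N = 10).
Relative gaps: 0.5679, 0.5062, 0.3210; sum = 1.395062.
The income-gap ratio divides by q (the poor only): 1.395062 / 3 = 0.465.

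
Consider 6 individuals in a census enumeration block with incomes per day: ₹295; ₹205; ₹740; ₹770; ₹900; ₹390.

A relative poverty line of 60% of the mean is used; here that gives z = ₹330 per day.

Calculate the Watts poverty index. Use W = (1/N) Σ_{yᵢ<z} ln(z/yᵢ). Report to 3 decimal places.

Below z: ₹205, ₹295 (q = 2 of N = 6).
Log gaps: ln(330/205) = 0.4761; ln(330/295) = 0.1121.
W = 0.588200 / 6 = 0.098.

0.098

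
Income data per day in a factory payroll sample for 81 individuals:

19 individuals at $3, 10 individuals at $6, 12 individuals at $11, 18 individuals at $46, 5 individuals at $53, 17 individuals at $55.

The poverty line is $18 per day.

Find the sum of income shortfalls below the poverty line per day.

$489

Below the line: 19×$3, 10×$6, 12×$11 (q = 41 of N = 81).
Individual gaps: 19×(18−3) = 285; 10×(18−6) = 120; 12×(18−11) = 84.
Aggregate gap = $489.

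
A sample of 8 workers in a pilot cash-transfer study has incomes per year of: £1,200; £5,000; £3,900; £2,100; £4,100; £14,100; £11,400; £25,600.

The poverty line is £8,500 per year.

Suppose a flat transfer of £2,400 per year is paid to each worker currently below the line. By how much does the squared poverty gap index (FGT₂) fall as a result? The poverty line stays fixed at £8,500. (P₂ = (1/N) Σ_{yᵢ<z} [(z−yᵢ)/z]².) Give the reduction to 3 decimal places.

Before: below the line — £1,200, £2,100, £3,900, £4,100, £5,000; squared poverty gap index (FGT₂) = 0.25436.
After the £2,400 transfer: below the line — £3,600, £4,500, £6,300, £6,500, £7,400; squared poverty gap index (FGT₂) = 0.08661.
Reduction = 0.25436 − 0.08661 = 0.168.

0.168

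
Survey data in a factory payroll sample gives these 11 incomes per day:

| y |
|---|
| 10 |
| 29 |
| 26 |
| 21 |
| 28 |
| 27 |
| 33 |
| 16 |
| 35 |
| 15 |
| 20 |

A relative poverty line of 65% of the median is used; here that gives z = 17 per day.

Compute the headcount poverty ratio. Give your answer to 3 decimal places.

0.273

3 of the 11 respondents have income below 17.
H = 3/11 = 0.273.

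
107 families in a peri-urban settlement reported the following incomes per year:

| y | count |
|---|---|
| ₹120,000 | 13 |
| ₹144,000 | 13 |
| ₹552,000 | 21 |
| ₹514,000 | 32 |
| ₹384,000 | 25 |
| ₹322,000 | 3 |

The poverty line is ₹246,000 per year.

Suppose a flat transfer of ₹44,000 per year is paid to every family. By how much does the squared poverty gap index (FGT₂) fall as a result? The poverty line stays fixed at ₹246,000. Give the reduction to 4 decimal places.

Before: below the line — 13×₹120,000, 13×₹144,000; squared poverty gap index (FGT₂) = 0.052761.
After the ₹44,000 transfer: below the line — 13×₹164,000, 13×₹188,000; squared poverty gap index (FGT₂) = 0.020253.
Reduction = 0.052761 − 0.020253 = 0.0325.

0.0325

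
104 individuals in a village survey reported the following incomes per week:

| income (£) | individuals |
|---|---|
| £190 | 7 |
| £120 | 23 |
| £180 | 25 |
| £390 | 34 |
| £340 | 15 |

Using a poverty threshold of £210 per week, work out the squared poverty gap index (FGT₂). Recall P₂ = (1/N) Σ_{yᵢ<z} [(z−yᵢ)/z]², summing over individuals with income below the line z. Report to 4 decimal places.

Poor units: 23×£120, 25×£180, 7×£190 (q = 55 of N = 104).
Normalized shortfalls: (210−120)/210 = 0.4286 (×23); (210−180)/210 = 0.1429 (×25); (210−190)/210 = 0.0952 (×7).
Squared: 0.1837 (×23); 0.0204 (×25); 0.0091 (×7).
Sum = 4.798186; P₂ = 4.798186 / 104 = 0.0461.

0.0461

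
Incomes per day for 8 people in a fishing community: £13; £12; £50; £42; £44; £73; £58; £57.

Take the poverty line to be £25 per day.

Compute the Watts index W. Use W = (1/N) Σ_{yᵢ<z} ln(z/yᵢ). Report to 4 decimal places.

0.1735

Incomes under z: £12, £13 (q = 2 of N = 8).
Log shortfalls: ln(25/12) = 0.7340; ln(25/13) = 0.6539.
W = 1.387896 / 8 = 0.1735.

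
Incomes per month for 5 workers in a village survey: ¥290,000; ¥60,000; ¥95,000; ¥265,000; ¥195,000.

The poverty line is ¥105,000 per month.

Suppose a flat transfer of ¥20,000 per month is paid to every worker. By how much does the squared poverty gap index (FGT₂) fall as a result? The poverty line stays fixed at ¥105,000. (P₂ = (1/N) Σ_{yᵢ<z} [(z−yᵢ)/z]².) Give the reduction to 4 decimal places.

Before: below the line — ¥60,000, ¥95,000; squared poverty gap index (FGT₂) = 0.038549.
After the ¥20,000 transfer: below the line — ¥80,000; squared poverty gap index (FGT₂) = 0.011338.
Reduction = 0.038549 − 0.011338 = 0.0272.

0.0272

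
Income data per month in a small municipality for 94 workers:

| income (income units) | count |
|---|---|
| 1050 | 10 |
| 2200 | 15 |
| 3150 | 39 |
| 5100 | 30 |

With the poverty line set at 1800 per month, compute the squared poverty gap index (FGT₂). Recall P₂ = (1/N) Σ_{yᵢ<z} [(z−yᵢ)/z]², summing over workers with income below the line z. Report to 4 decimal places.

0.0185

Below z: 10×1050 (q = 10 of N = 94).
Shortfall ratios: (1800−1050)/1800 = 0.4167 (×10).
Squared: 0.1736 (×10).
Sum = 1.736111; P₂ = 1.736111 / 94 = 0.0185.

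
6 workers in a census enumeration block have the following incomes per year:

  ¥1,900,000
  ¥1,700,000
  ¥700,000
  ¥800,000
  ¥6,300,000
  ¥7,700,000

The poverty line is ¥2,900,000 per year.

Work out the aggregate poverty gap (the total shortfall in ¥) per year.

¥6,500,000

Below z: ¥700,000, ¥800,000, ¥1,700,000, ¥1,900,000 (q = 4 of N = 6).
Individual gaps: 2900000−700000 = 2200000; 2900000−800000 = 2100000; 2900000−1700000 = 1200000; 2900000−1900000 = 1000000.
Aggregate gap = ¥6,500,000.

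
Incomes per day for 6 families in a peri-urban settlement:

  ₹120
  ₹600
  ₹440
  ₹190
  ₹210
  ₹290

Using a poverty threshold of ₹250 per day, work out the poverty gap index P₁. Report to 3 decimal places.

0.153

Below the line: ₹120, ₹190, ₹210 (q = 3 of N = 6).
Shortfall ratios: (250−120)/250 = 0.5200; (250−190)/250 = 0.2400; (250−210)/250 = 0.1600.
Σ = 0.920000. Dividing by the full population N = 6 gives P₁ = 0.153.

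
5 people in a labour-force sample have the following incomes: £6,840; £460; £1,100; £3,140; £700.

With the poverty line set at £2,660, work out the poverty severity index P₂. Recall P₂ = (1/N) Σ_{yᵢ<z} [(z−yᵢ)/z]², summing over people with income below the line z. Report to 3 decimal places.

Incomes under z: £460, £700, £1,100 (q = 3 of N = 5).
Shortfall ratios: (2660−460)/2660 = 0.8271; (2660−700)/2660 = 0.7368; (2660−1100)/2660 = 0.5865.
Squared: 0.6840; 0.5429; 0.3439.
Sum = 1.570920; P₂ = 1.570920 / 5 = 0.314.

0.314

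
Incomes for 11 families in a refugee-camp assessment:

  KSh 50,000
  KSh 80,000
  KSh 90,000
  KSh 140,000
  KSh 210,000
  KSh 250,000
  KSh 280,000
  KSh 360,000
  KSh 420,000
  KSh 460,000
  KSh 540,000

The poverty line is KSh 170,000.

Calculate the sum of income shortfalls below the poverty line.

KSh 320,000

Below z: KSh 50,000, KSh 80,000, KSh 90,000, KSh 140,000 (q = 4 of N = 11).
Individual gaps: 170000−50000 = 120000; 170000−80000 = 90000; 170000−90000 = 80000; 170000−140000 = 30000.
Aggregate gap = KSh 320,000.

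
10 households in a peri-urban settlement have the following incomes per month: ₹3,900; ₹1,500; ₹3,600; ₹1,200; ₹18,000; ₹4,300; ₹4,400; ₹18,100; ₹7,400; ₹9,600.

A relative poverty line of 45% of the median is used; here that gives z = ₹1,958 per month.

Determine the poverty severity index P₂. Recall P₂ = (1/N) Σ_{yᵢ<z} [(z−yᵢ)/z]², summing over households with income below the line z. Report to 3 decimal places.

Poor units: ₹1,200, ₹1,500 (q = 2 of N = 10).
Normalized shortfalls: (1958−1200)/1958 = 0.3871; (1958−1500)/1958 = 0.2339.
Squared: 0.1499; 0.0547.
Sum = 0.204584; P₂ = 0.204584 / 10 = 0.020.

0.020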